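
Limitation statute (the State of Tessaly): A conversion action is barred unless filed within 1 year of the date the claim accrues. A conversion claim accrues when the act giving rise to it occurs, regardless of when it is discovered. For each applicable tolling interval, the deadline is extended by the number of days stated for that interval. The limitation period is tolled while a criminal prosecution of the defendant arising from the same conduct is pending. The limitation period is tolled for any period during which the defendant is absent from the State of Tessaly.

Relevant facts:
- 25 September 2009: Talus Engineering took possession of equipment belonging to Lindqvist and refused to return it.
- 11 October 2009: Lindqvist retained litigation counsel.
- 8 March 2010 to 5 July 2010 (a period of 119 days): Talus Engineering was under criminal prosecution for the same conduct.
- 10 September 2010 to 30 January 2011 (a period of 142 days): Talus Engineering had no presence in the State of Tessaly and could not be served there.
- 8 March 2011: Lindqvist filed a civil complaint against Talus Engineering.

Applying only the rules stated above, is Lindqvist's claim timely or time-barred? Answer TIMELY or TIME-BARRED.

The claim accrued on 25 September 2009, when the wrongful act occurred.
Adding the 1 year base period to 25 September 2009 gives a deadline of 25 September 2010, before any tolling.
The pending criminal prosecution from 8 March 2010 to 5 July 2010 tolled the period for 119 days, extending the deadline to 22 January 2011.
The defendant's absence from the jurisdiction from 10 September 2010 to 30 January 2011 tolled the period for 142 days, extending the deadline to 13 June 2011.
The other events in the timeline have no effect on the limitation period under the stated rules.
Filing on 8 March 2011 beat the 13 June 2011 deadline — the action is timely.

TIMELY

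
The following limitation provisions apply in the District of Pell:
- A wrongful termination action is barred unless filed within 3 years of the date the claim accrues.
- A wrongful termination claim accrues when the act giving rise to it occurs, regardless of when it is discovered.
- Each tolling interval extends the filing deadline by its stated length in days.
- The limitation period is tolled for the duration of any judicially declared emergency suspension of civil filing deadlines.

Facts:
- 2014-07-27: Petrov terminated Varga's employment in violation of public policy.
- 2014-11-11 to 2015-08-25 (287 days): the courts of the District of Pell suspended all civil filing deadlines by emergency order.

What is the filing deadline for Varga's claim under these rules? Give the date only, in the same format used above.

The claim accrued on 2014-07-27, when the wrongful act occurred.
Adding the 3 years base period to 2014-07-27 gives a deadline of 2017-07-27, before any tolling.
The period was tolled for 287 days by the emergency suspension of filing deadlines (2014-11-11 to 2015-08-25), pushing the deadline to 2018-05-10.

2018-05-10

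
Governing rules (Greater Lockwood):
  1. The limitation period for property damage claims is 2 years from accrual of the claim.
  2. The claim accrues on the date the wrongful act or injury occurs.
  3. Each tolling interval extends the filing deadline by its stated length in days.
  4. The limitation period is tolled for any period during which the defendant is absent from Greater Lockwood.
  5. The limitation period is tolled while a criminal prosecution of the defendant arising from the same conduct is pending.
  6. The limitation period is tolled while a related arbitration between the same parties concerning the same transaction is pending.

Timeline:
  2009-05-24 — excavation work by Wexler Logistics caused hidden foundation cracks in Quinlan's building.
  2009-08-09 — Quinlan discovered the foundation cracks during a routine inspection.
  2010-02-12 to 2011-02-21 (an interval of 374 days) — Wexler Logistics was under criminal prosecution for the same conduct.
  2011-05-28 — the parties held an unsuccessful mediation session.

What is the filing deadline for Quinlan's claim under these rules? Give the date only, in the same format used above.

Because the rule ties accrual to occurrence, the claim accrued on 2009-05-24, not on the 2009-08-09 discovery date.
2 years from 2009-05-24 is 2011-05-24.
The pending criminal prosecution from 2010-02-12 to 2011-02-21 tolled the period for 374 days, extending the deadline to 2012-06-01.
None of the other events listed affects the running of the period under the stated rules.

2012-06-01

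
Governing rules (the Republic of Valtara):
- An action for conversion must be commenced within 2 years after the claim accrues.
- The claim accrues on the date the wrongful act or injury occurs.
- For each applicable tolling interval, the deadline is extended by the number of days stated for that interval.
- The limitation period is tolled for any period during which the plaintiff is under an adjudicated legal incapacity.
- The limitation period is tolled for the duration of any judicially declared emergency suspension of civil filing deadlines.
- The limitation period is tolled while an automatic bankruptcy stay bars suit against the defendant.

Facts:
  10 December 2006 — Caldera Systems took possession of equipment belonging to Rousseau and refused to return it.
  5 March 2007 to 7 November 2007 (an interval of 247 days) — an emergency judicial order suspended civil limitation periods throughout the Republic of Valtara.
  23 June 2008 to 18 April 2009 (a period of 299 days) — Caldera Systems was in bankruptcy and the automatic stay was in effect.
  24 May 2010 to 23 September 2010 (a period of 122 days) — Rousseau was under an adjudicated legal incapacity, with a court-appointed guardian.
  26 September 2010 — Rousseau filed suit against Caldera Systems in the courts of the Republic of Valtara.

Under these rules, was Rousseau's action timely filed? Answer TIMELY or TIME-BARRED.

The claim accrued on 10 December 2006, the date of the act.
The untolled deadline — 2 years after 10 December 2006 — is 10 December 2008.
The period was tolled for 247 days by the emergency suspension of filing deadlines (5 March 2007 to 7 November 2007), pushing the deadline to 14 August 2009.
The automatic bankruptcy stay from 23 June 2008 to 18 April 2009 tolled the period for 299 days, extending the deadline to 9 June 2010.
Because the plaintiff's legal incapacity ran from 24 May 2010 to 23 September 2010, the deadline is extended by 122 days to 9 October 2010.
Rousseau filed on 26 September 2010, before the 9 October 2010 deadline, so the action is timely.

TIMELY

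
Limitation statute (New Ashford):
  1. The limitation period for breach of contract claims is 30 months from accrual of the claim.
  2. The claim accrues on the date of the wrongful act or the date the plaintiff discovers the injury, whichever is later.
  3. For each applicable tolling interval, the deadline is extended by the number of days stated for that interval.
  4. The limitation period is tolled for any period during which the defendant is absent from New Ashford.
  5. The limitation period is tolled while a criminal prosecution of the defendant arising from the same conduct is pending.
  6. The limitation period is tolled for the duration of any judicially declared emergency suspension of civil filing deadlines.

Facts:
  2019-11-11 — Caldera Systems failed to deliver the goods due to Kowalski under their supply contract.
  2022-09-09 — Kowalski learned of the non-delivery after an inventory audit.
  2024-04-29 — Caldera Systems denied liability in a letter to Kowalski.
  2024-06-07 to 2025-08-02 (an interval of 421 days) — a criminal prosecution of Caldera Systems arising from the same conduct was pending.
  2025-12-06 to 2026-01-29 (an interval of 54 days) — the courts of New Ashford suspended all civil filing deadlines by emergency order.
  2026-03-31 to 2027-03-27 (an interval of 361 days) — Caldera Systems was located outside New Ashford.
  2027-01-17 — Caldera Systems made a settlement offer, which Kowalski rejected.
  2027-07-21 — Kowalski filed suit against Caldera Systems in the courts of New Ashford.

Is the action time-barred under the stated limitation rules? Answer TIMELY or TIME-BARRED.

TIME-BARRED

Because discovery on 2022-09-09 post-dates the 2019-11-11 act, accrual under the later-of rule falls on 2022-09-09.
Adding the 30 months base period to 2022-09-09 gives a deadline of 2025-03-09, before any tolling.
Because the pending criminal prosecution ran from 2024-06-07 to 2025-08-02, the deadline is extended by 421 days to 2026-05-04.
The period was tolled for 54 days by the emergency suspension of filing deadlines (2025-12-06 to 2026-01-29), pushing the deadline to 2026-06-27.
The defendant's absence from the jurisdiction from 2026-03-31 to 2027-03-27 tolled the period for 361 days, extending the deadline to 2027-06-23.
None of the other events listed affects the running of the period under the stated rules.
The 2027-07-21 filing falls after the 2027-06-23 deadline; the claim is time-barred.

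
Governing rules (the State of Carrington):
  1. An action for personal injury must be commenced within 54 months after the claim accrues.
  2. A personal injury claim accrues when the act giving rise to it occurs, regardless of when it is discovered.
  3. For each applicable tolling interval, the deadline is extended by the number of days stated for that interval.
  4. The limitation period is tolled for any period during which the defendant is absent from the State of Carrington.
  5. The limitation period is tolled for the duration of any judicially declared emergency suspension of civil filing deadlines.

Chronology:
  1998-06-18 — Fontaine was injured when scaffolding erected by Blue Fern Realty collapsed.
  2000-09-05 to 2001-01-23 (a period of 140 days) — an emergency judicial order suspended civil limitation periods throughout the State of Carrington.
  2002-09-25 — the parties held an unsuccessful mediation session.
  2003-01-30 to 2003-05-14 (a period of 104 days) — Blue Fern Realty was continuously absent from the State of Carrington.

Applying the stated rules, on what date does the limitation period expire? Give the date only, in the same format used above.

The claim accrued on 1998-06-18, the date of the act.
The untolled deadline — 54 months after 1998-06-18 — is 2002-12-18.
The period was tolled for 140 days by the emergency suspension of filing deadlines (2000-09-05 to 2001-01-23), pushing the deadline to 2003-05-07.
The period was tolled for 104 days by the defendant's absence from the jurisdiction (2003-01-30 to 2003-05-14), pushing the deadline to 2003-08-19.
Nothing else in the chronology tolls or restarts the period.

2003-08-19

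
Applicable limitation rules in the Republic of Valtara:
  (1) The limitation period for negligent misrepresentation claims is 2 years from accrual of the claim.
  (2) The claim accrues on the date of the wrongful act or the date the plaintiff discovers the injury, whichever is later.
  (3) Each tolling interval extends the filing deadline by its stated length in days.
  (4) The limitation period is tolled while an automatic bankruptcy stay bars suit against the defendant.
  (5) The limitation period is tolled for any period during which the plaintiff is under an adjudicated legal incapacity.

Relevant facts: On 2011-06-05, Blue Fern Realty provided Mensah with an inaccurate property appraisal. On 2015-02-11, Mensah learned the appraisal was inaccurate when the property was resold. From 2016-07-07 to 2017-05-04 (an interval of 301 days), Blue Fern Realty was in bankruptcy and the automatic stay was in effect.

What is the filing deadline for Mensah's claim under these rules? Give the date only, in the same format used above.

The claim accrued on 2015-02-11 — the later of the 2011-06-05 act and the 2015-02-11 discovery.
Adding the 2 years base period to 2015-02-11 gives a deadline of 2017-02-11, before any tolling.
The period was tolled for 301 days by the automatic bankruptcy stay (2016-07-07 to 2017-05-04), pushing the deadline to 2017-12-09.

2017-12-09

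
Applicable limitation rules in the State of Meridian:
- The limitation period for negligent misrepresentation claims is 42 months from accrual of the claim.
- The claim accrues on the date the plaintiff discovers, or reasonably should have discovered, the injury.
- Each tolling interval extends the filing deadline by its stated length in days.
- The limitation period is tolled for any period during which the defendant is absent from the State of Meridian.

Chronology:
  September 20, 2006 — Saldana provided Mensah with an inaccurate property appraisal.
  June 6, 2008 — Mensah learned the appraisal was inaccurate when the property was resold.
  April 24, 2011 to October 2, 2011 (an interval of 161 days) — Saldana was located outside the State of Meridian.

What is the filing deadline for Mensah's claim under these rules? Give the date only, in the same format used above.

Accrual is tied to discovery, so the period began on June 6, 2008 rather than on September 20, 2006 when the act occurred.
42 months from June 6, 2008 is December 6, 2011.
The defendant's absence from the jurisdiction from April 24, 2011 to October 2, 2011 tolled the period for 161 days, extending the deadline to May 15, 2012.

May 15, 2012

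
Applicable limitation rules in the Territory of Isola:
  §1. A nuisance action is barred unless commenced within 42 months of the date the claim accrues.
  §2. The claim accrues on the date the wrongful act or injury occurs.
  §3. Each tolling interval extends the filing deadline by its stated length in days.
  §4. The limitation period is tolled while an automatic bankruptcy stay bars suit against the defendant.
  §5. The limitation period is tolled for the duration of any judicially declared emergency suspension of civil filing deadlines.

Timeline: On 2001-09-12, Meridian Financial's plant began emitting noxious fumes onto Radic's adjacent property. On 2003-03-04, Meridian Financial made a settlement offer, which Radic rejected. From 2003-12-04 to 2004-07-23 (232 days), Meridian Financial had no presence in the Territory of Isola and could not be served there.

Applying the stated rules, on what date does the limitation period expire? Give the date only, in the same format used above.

The limitation period began to run on 2001-09-12.
The untolled deadline — 42 months after 2001-09-12 — is 2005-03-12.
The defendant's absence from the jurisdiction from 2003-12-04 to 2004-07-23 does not toll the period, because no stated rule makes the defendant's absence a tolling event.
The other events in the timeline have no effect on the limitation period under the stated rules.

2005-03-12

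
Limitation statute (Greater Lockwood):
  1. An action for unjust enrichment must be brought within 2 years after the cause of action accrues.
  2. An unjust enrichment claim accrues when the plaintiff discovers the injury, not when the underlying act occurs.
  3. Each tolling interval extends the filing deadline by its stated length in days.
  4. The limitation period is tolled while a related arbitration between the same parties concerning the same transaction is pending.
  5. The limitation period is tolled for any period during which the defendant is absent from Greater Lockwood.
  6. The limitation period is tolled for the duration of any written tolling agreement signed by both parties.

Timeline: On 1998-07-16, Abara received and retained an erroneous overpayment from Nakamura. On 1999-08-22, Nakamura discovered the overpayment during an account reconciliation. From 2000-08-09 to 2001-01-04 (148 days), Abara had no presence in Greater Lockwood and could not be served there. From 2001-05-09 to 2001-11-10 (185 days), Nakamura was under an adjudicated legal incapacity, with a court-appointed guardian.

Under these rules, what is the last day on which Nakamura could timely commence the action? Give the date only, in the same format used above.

Under the discovery rule, the claim accrued on 1999-08-22, when Nakamura discovered the injury — not on the 1998-07-16 date of the underlying act.
2 years from 1999-08-22 is 2001-08-22.
The period was tolled for 148 days by the defendant's absence from the jurisdiction (2000-08-09 to 2001-01-04), pushing the deadline to 2002-01-17.
Although the plaintiff's incapacity ran from 2001-05-09 to 2001-11-10, the stated rules do not make that a tolling event, so it is disregarded.

2002-01-17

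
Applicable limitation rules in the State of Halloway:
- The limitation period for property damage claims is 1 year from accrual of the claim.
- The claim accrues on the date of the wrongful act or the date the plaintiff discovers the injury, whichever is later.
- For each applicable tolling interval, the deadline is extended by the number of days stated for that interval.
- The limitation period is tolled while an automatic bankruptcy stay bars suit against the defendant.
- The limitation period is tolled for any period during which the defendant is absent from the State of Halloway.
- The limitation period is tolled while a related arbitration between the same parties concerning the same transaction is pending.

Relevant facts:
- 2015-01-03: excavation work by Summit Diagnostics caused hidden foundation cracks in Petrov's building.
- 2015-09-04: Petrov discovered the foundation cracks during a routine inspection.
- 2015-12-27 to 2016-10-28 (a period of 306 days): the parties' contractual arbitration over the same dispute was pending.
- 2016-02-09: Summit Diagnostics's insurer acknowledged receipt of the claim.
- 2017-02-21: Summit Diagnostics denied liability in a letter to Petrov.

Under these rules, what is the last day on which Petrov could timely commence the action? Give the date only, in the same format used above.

Because discovery on 2015-09-04 post-dates the 2015-01-03 act, accrual under the later-of rule falls on 2015-09-04.
1 year from 2015-09-04 is 2016-09-04.
The period was tolled for 306 days by the pending related arbitration (2015-12-27 to 2016-10-28), pushing the deadline to 2017-07-07.
None of the other events listed affects the running of the period under the stated rules.

2017-07-07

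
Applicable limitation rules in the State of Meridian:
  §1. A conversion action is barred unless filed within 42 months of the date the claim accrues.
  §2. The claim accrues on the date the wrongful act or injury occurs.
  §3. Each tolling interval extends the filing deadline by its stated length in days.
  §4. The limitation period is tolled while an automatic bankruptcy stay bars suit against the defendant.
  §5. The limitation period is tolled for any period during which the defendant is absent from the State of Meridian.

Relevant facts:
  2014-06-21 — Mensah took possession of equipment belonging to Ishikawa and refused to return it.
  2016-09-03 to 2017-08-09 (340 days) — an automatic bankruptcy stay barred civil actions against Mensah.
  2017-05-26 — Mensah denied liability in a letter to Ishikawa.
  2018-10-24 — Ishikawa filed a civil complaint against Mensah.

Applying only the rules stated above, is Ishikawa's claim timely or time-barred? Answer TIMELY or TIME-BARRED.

TIMELY

The limitation period began to run on 2014-06-21.
Adding the 42 months base period to 2014-06-21 gives a deadline of 2017-12-21, before any tolling.
Because the automatic bankruptcy stay ran from 2016-09-03 to 2017-08-09, the deadline is extended by 340 days to 2018-11-26.
The other events in the timeline have no effect on the limitation period under the stated rules.
Filing on 2018-10-24 beat the 2018-11-26 deadline — the action is timely.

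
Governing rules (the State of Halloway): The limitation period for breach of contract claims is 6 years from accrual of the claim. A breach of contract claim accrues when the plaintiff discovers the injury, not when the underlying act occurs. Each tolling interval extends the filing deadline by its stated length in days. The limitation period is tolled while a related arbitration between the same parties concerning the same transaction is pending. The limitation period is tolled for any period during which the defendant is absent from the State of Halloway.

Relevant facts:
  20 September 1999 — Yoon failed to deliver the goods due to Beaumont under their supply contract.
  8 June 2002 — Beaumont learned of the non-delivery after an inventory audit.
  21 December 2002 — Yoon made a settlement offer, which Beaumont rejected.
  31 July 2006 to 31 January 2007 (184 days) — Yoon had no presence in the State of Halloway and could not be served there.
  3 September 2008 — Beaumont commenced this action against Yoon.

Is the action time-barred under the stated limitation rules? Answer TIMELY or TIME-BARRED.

TIMELY

Accrual is tied to discovery, so the period began on 8 June 2002 rather than on 20 September 1999 when the act occurred.
6 years from 8 June 2002 is 8 June 2008.
The period was tolled for 184 days by the defendant's absence from the jurisdiction (31 July 2006 to 31 January 2007), pushing the deadline to 9 December 2008.
The other events in the timeline have no effect on the limitation period under the stated rules.
The 3 September 2008 filing precedes the 9 December 2008 deadline; the claim is timely.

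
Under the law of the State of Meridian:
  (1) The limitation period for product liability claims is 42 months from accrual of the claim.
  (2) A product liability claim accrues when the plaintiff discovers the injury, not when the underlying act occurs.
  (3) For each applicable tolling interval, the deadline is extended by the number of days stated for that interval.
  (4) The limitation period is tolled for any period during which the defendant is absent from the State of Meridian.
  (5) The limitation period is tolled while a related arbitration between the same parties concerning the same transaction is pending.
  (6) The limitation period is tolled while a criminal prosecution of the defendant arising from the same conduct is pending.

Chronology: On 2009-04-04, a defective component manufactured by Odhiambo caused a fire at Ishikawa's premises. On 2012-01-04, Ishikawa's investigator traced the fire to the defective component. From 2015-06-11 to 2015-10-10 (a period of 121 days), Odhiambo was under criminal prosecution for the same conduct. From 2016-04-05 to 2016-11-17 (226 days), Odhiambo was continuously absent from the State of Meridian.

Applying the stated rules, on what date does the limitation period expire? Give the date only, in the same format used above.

Accrual is tied to discovery, so the period began on 2012-01-04 rather than on 2009-04-04 when the act occurred.
Adding the 42 months base period to 2012-01-04 gives a deadline of 2015-07-04, before any tolling.
The pending criminal prosecution from 2015-06-11 to 2015-10-10 tolled the period for 121 days, extending the deadline to 2015-11-02.
The defendant's absence from the jurisdiction starting 2016-04-05 came too late — the period had run on 2015-11-02 — and so does not extend the deadline.

2015-11-02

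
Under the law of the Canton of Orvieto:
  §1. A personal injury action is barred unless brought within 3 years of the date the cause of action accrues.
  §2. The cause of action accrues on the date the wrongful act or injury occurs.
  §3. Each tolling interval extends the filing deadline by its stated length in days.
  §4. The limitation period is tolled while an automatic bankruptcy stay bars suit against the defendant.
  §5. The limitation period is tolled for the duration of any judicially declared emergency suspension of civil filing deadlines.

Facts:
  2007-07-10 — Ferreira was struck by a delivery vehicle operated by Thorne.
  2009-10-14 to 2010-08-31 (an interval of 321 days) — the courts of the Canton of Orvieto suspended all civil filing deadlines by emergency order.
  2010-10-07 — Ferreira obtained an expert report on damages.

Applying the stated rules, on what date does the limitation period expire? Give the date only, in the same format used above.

The claim accrued on 2007-07-10, when the wrongful act occurred.
3 years from 2007-07-10 is 2010-07-10.
The period was tolled for 321 days by the emergency suspension of filing deadlines (2009-10-14 to 2010-08-31), pushing the deadline to 2011-05-27.
None of the other events listed affects the running of the period under the stated rules.

2011-05-27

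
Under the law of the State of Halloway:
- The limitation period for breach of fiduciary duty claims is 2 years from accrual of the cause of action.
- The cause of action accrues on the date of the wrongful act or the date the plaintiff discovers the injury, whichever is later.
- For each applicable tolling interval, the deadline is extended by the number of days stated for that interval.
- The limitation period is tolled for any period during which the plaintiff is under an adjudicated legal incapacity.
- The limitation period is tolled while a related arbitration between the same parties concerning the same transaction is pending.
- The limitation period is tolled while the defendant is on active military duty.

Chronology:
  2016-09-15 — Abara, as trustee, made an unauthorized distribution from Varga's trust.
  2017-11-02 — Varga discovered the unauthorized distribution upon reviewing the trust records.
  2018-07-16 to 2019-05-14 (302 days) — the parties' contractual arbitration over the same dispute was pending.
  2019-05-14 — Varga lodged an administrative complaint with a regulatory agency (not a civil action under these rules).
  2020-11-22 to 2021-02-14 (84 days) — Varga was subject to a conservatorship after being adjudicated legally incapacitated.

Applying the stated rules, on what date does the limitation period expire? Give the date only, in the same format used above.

Because discovery on 2017-11-02 post-dates the 2016-09-15 act, accrual under the later-of rule falls on 2017-11-02.
2 years from 2017-11-02 is 2019-11-02.
The period was tolled for 302 days by the pending related arbitration (2018-07-16 to 2019-05-14), pushing the deadline to 2020-08-30.
The plaintiff's legal incapacity starting 2020-11-22 came too late — the period had run on 2020-08-30 — and so does not extend the deadline.
The other events in the timeline have no effect on the limitation period under the stated rules.

2020-08-30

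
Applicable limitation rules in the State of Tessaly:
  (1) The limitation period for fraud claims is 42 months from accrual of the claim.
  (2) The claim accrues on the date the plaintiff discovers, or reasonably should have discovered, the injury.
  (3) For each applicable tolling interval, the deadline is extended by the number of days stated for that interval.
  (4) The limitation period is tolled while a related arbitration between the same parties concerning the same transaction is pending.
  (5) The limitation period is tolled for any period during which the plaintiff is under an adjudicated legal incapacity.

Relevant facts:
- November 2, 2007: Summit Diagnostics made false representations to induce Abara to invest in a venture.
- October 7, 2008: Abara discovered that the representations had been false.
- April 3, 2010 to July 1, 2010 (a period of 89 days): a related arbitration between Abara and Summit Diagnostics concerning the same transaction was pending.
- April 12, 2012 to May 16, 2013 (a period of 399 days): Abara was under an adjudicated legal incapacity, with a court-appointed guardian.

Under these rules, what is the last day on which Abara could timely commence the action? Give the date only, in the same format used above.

August 8, 2013

Accrual is tied to discovery, so the period began on October 7, 2008 rather than on November 2, 2007 when the act occurred.
Adding the 42 months base period to October 7, 2008 gives a deadline of April 7, 2012, before any tolling.
The period was tolled for 89 days by the pending related arbitration (April 3, 2010 to July 1, 2010), pushing the deadline to July 5, 2012.
Because the plaintiff's legal incapacity ran from April 12, 2012 to May 16, 2013, the deadline is extended by 399 days to August 8, 2013.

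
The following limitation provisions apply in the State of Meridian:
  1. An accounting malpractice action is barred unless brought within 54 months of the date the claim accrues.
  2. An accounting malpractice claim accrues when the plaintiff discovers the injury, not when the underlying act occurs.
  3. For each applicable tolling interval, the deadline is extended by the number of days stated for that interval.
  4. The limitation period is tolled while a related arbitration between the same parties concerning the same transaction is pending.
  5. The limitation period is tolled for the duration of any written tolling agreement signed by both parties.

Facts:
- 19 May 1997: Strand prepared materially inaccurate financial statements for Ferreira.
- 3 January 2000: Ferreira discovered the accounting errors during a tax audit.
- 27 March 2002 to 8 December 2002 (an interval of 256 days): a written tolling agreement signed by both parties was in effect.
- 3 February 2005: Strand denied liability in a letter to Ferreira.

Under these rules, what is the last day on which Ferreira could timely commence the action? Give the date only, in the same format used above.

Accrual is tied to discovery, so the period began on 3 January 2000 rather than on 19 May 1997 when the act occurred.
The untolled deadline — 54 months after 3 January 2000 — is 3 July 2004.
The period was tolled for 256 days by the written tolling agreement (27 March 2002 to 8 December 2002), pushing the deadline to 16 March 2005.
The other events in the timeline have no effect on the limitation period under the stated rules.

16 March 2005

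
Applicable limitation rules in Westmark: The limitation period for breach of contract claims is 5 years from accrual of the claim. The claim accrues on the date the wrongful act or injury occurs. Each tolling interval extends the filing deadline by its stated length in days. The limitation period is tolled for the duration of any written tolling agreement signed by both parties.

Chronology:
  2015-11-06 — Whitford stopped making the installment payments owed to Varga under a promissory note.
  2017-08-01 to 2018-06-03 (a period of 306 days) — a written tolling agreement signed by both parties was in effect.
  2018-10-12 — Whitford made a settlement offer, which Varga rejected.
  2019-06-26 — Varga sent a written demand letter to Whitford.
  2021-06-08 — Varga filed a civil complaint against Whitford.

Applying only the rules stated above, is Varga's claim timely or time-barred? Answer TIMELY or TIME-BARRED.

The claim accrued on 2015-11-06, when the wrongful act occurred.
5 years from 2015-11-06 is 2020-11-06.
Because the written tolling agreement ran from 2017-08-01 to 2018-06-03, the deadline is extended by 306 days to 2021-09-08.
The other events in the timeline have no effect on the limitation period under the stated rules.
Varga filed on 2021-06-08, before the 2021-09-08 deadline, so the action is timely.

TIMELY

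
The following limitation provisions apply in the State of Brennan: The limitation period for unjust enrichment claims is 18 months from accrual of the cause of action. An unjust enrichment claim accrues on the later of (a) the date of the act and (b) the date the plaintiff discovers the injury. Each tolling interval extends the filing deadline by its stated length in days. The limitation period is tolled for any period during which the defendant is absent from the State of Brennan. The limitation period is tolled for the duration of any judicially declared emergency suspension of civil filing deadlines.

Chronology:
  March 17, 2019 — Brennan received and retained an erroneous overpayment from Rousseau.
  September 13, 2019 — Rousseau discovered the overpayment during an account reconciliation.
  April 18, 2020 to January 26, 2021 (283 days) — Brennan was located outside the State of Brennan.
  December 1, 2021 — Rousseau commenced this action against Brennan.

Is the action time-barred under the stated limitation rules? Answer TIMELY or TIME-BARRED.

Taking the later of the act (March 17, 2019) and discovery (September 13, 2019), the claim accrued on September 13, 2019.
The untolled deadline — 18 months after September 13, 2019 — is March 13, 2021.
The defendant's absence from the jurisdiction from April 18, 2020 to January 26, 2021 tolled the period for 283 days, extending the deadline to December 21, 2021.
The December 1, 2021 filing precedes the December 21, 2021 deadline; the claim is timely.

TIMELY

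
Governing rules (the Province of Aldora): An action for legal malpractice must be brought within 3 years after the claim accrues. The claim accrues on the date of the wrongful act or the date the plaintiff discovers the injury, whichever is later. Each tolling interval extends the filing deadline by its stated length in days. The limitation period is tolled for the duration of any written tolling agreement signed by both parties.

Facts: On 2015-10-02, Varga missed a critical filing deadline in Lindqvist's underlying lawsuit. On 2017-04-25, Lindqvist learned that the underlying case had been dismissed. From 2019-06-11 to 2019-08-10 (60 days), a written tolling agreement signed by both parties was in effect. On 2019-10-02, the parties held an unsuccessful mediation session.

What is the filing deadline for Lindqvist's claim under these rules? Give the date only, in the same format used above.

The claim accrued on 2017-04-25 — the later of the 2015-10-02 act and the 2017-04-25 discovery.
The untolled deadline — 3 years after 2017-04-25 — is 2020-04-25.
The period was tolled for 60 days by the written tolling agreement (2019-06-11 to 2019-08-10), pushing the deadline to 2020-06-24.
Nothing else in the chronology tolls or restarts the period.

2020-06-24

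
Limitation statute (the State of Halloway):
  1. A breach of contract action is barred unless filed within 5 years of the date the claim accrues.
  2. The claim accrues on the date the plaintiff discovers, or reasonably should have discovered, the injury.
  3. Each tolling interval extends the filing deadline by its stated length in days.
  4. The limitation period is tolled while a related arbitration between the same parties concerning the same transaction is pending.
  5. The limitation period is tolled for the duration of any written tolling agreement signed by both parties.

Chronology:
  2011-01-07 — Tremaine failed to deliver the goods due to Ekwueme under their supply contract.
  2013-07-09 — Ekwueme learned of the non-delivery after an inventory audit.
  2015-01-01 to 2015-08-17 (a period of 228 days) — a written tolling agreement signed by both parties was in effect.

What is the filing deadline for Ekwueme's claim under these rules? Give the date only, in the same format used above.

2019-02-22

The claim did not accrue until Ekwueme discovered the injury on 2013-07-09; the 2011-01-07 act date does not start the clock under the stated rule.
5 years from 2013-07-09 is 2018-07-09.
The period was tolled for 228 days by the written tolling agreement (2015-01-01 to 2015-08-17), pushing the deadline to 2019-02-22.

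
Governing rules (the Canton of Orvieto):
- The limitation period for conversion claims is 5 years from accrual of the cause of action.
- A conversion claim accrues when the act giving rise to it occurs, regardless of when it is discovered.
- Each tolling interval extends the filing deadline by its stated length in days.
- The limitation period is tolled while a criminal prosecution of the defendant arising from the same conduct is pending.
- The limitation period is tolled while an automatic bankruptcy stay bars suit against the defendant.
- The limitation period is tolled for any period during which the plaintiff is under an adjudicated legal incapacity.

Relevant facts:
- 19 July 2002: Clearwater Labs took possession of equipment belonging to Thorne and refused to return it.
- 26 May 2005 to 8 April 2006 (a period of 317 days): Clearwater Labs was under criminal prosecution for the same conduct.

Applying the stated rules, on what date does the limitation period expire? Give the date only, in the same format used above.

The cause of action accrued on 19 July 2002, the date of the act.
The untolled deadline — 5 years after 19 July 2002 — is 19 July 2007.
Because the pending criminal prosecution ran from 26 May 2005 to 8 April 2006, the deadline is extended by 317 days to 31 May 2008.

31 May 2008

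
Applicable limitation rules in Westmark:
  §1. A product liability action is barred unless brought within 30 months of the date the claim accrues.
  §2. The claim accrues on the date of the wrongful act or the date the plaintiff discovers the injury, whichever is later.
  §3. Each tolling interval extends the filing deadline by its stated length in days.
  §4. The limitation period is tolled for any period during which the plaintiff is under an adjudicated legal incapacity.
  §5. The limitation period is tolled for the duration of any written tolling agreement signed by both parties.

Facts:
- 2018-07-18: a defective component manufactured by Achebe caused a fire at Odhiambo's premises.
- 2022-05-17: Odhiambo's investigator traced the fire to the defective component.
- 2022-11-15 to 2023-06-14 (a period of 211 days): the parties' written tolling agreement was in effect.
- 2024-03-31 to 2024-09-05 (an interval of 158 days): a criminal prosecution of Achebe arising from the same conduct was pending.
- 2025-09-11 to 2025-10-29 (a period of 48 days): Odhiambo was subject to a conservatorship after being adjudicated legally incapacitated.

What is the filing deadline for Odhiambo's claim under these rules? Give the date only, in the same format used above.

2025-06-16

Because discovery on 2022-05-17 post-dates the 2018-07-18 act, accrual under the later-of rule falls on 2022-05-17.
30 months from 2022-05-17 is 2024-11-17.
The period was tolled for 211 days by the written tolling agreement (2022-11-15 to 2023-06-14), pushing the deadline to 2025-06-16.
The plaintiff's legal incapacity from 2025-09-11 to 2025-10-29 began after the period had already run on 2025-06-16, so it has no tolling effect.
No stated provision tolls the period for a criminal prosecution, so the interval from 2024-03-31 to 2024-09-05 has no effect on the deadline.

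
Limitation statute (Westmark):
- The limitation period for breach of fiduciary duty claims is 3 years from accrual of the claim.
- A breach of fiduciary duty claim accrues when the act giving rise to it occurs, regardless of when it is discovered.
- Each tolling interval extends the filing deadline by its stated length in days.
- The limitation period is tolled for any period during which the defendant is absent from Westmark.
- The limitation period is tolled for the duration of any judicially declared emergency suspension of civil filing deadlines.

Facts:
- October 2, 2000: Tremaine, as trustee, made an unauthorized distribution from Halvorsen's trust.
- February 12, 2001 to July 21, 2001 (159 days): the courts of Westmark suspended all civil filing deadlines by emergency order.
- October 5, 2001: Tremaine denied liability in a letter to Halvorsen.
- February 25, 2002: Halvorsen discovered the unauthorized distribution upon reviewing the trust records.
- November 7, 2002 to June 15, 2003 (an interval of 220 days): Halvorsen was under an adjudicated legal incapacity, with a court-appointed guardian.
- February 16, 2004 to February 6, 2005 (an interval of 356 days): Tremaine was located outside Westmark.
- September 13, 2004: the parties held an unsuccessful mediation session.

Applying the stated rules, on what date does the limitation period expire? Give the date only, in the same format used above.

February 28, 2005

Accrual is governed by the date of the act, so the period began to run on October 2, 2000; the later discovery on February 25, 2002 is irrelevant under the stated rule.
Adding the 3 years base period to October 2, 2000 gives a deadline of October 2, 2003, before any tolling.
Because the emergency suspension of filing deadlines ran from February 12, 2001 to July 21, 2001, the deadline is extended by 159 days to March 9, 2004.
Because the defendant's absence from the jurisdiction ran from February 16, 2004 to February 6, 2005, the deadline is extended by 356 days to February 28, 2005.
Although the plaintiff's incapacity ran from November 7, 2002 to June 15, 2003, the stated rules do not make that a tolling event, so it is disregarded.
None of the other events listed affects the running of the period under the stated rules.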